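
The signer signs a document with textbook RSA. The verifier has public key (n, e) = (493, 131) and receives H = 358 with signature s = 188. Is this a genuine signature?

Squares mod 493: s^1≡188, s^2≡341, s^4≡426, s^8≡52, s^16≡239, s^32≡426, s^64≡52, s^128≡239
131 = 128 + 2 + 1, so s^131 ≡ 239·341·188 ≡ 358 (mod 493)
s^131 mod 493 = 358 matches H.

genuine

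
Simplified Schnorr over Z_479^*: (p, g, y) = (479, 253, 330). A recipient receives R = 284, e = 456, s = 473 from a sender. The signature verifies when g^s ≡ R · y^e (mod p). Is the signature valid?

g^s mod p:
253^2 = 64009 ≡ 302
253^4 ≡ 302^2 = 91204 ≡ 194
253^8 ≡ 194^2 = 37636 ≡ 274
253^16 ≡ 274^2 = 75076 ≡ 352
253^32 ≡ 352^2 = 123904 ≡ 322
253^64 ≡ 322^2 = 103684 ≡ 220
253^128 ≡ 220^2 = 48400 ≡ 21
253^256 ≡ 21^2 = 441
473 = 256 + 128 + 64 + 16 + 8 + 1, so 253^473 ≡ 441·21·220·352·274·253 ≡ 139 (mod 479)
R · y^e mod p:
330^2 = 108900 ≡ 167
330^4 ≡ 167^2 = 27889 ≡ 107
330^8 ≡ 107^2 = 11449 ≡ 432
330^16 ≡ 432^2 = 186624 ≡ 293
330^32 ≡ 293^2 = 85849 ≡ 108
330^64 ≡ 108^2 = 11664 ≡ 168
330^128 ≡ 168^2 = 28224 ≡ 442
330^256 ≡ 442^2 = 195364 ≡ 411
456 = 256 + 128 + 64 + 8, so 330^456 ≡ 411·442·168·432 ≡ 189 (mod 479)
284·189 = 53676 ≡ 28 (mod 479)
139 ≠ 28; the check fails.

invalid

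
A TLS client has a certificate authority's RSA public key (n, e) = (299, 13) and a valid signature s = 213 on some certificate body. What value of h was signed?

174

s^2 ≡ 213^2 = 45369 ≡ 220
s^4 ≡ 220^2 = 48400 ≡ 261
s^8 ≡ 261^2 = 68121 ≡ 248
13 = 8 + 4 + 1, so s^13 ≡ 248·261·213 ≡ 174 (mod 299)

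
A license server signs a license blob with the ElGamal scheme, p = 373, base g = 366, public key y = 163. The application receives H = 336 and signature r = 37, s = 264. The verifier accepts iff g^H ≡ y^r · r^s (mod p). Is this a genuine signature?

Left side g^H mod p:
366^2 = 133956 ≡ 49
366^4 ≡ 49^2 = 2401 ≡ 163
366^8 ≡ 163^2 = 26569 ≡ 86
366^16 ≡ 86^2 = 7396 ≡ 309
366^32 ≡ 309^2 = 95481 ≡ 366
366^64 ≡ 366^2 = 133956 ≡ 49
366^128 ≡ 49^2 = 2401 ≡ 163
366^256 ≡ 163^2 = 26569 ≡ 86
336 = 256 + 64 + 16, so 366^336 ≡ 86·49·309 ≡ 356 (mod 373)
Right side y^r · r^s mod p:
163^2 = 26569 ≡ 86
163^4 ≡ 86^2 = 7396 ≡ 309
163^8 ≡ 309^2 = 95481 ≡ 366
163^16 ≡ 366^2 = 133956 ≡ 49
163^32 ≡ 49^2 = 2401 ≡ 163
37 = 32 + 4 + 1, so 163^37 ≡ 163·309·163 ≡ 91 (mod 373)
37^2 = 1369 ≡ 250
37^4 ≡ 250^2 = 62500 ≡ 209
37^8 ≡ 209^2 = 43681 ≡ 40
37^16 ≡ 40^2 = 1600 ≡ 108
37^32 ≡ 108^2 = 11664 ≡ 101
37^64 ≡ 101^2 = 10201 ≡ 130
37^128 ≡ 130^2 = 16900 ≡ 115
37^256 ≡ 115^2 = 13225 ≡ 170
264 = 256 + 8, so 37^264 ≡ 170·40 ≡ 86 (mod 373)
91·86 = 7826 ≡ 366 (mod 373)
356 ≠ 366, so verification fails.

forged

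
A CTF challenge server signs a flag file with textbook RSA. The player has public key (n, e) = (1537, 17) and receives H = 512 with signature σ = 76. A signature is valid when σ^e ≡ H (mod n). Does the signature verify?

does not verify

σ^2 ≡ 76^2 = 5776 ≡ 1165
σ^4 ≡ 1165^2 = 1357225 ≡ 54
σ^8 ≡ 54^2 = 2916 ≡ 1379
σ^16 ≡ 1379^2 = 1901641 ≡ 372
17 = 16 + 1, so σ^17 ≡ 372·76 ≡ 606 (mod 1537)
606 ≠ 512, so verification fails.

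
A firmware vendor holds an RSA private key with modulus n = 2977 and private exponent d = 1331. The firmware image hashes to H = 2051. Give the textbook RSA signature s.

H^2 ≡ 2051^2 = 4206601 ≡ 100
H^4 ≡ 100^2 = 10000 ≡ 1069
H^8 ≡ 1069^2 = 1142761 ≡ 2570
H^16 ≡ 2570^2 = 6604900 ≡ 1914
H^32 ≡ 1914^2 = 3663396 ≡ 1686
H^64 ≡ 1686^2 = 2842596 ≡ 2538
H^128 ≡ 2538^2 = 6441444 ≡ 2193
H^256 ≡ 2193^2 = 4809249 ≡ 1394
H^512 ≡ 1394^2 = 1943236 ≡ 2232
H^1024 ≡ 2232^2 = 4981824 ≡ 1303
1331 = 1024 + 256 + 32 + 16 + 2 + 1, so H^1331 ≡ 1303·1394·1686·1914·100·2051 ≡ 940 (mod 2977)

940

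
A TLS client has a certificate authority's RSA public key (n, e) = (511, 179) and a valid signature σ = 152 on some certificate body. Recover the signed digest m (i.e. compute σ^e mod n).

353

σ^2 ≡ 152^2 = 23104 ≡ 109
σ^4 ≡ 109^2 = 11881 ≡ 128
σ^8 ≡ 128^2 = 16384 ≡ 32
σ^16 ≡ 32^2 = 1024 ≡ 2
σ^32 ≡ 2^2 = 4
σ^64 ≡ 4^2 = 16
σ^128 ≡ 16^2 = 256
179 = 128 + 32 + 16 + 2 + 1, so σ^179 ≡ 256·4·2·109·152 ≡ 353 (mod 511)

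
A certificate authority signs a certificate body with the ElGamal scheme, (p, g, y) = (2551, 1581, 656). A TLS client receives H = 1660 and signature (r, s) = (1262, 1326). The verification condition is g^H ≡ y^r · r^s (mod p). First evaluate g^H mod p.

522

Squares mod 2551: 1581^1≡1581, 1581^2≡2132, 1581^4≡2093, 1581^8≡582, 1581^16≡1992, 1581^32≡1259, 1581^64≡910, 1581^128≡1576, 1581^256≡1653, 1581^512≡288, 1581^1024≡1312
1660 = 1024 + 512 + 64 + 32 + 16 + 8 + 4, so 1581^1660 ≡ 1312·288·910·1259·1992·582·2093 ≡ 522 (mod 2551)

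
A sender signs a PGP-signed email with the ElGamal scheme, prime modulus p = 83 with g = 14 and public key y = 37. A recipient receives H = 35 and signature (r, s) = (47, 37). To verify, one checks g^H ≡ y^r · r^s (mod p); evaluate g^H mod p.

14^35 mod 83 = 73

73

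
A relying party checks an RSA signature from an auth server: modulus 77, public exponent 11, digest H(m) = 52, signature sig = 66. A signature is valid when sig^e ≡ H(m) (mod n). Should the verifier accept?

reject

sig^2 ≡ 66^2 = 4356 ≡ 44
sig^4 ≡ 44^2 = 1936 ≡ 11
sig^8 ≡ 11^2 = 121 ≡ 44
11 = 8 + 2 + 1, so sig^11 ≡ 44·44·66 ≡ 33 (mod 77)
33 ≠ 52, so verification fails.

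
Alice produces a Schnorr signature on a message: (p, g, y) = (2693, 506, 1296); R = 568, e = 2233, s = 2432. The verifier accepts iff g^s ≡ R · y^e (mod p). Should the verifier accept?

g^s mod p:
Squares mod 2693: 506^1≡506, 506^2≡201, 506^4≡6, 506^8≡36, 506^16≡1296, 506^32≡1877, 506^64≡685, 506^128≡643, 506^256≡1420, 506^512≡2036, 506^1024≡769, 506^2048≡1594
2432 = 2048 + 256 + 128, so 506^2432 ≡ 1594·1420·643 ≡ 1948 (mod 2693)
R · y^e mod p:
Squares mod 2693: 1296^1≡1296, 1296^2≡1877, 1296^4≡685, 1296^8≡643, 1296^16≡1420, 1296^32≡2036, 1296^64≡769, 1296^128≡1594, 1296^256≡1337, 1296^512≡2110, 1296^1024≡571, 1296^2048≡188
2233 = 2048 + 128 + 32 + 16 + 8 + 1, so 1296^2233 ≡ 188·1594·2036·1420·643·1296 ≡ 844 (mod 2693)
568·844 = 479392 ≡ 38 (mod 2693)
1948 ≠ 38; the check fails.

reject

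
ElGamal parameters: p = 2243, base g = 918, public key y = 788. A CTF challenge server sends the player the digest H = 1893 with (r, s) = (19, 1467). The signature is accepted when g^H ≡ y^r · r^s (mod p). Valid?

Left side g^H mod p:
918^2 = 842724 ≡ 1599
918^4 ≡ 1599^2 = 2556801 ≡ 2024
918^8 ≡ 2024^2 = 4096576 ≡ 858
918^16 ≡ 858^2 = 736164 ≡ 460
918^32 ≡ 460^2 = 211600 ≡ 758
918^64 ≡ 758^2 = 574564 ≡ 356
918^128 ≡ 356^2 = 126736 ≡ 1128
918^256 ≡ 1128^2 = 1272384 ≡ 603
918^512 ≡ 603^2 = 363609 ≡ 243
918^1024 ≡ 243^2 = 59049 ≡ 731
1893 = 1024 + 512 + 256 + 64 + 32 + 4 + 1, so 918^1893 ≡ 731·243·603·356·758·2024·918 ≡ 1493 (mod 2243)
Right side y^r · r^s mod p:
788^2 = 620944 ≡ 1876
788^4 ≡ 1876^2 = 3519376 ≡ 109
788^8 ≡ 109^2 = 11881 ≡ 666
788^16 ≡ 666^2 = 443556 ≡ 1685
19 = 16 + 2 + 1, so 788^19 ≡ 1685·1876·788 ≡ 976 (mod 2243)
19^2 = 361
19^4 ≡ 361^2 = 130321 ≡ 227
19^8 ≡ 227^2 = 51529 ≡ 2183
19^16 ≡ 2183^2 = 4765489 ≡ 1357
19^32 ≡ 1357^2 = 1841449 ≡ 2189
19^64 ≡ 2189^2 = 4791721 ≡ 673
19^128 ≡ 673^2 = 452929 ≡ 2086
19^256 ≡ 2086^2 = 4351396 ≡ 2219
19^512 ≡ 2219^2 = 4923961 ≡ 576
19^1024 ≡ 576^2 = 331776 ≡ 2055
1467 = 1024 + 256 + 128 + 32 + 16 + 8 + 2 + 1, so 19^1467 ≡ 2055·2219·2086·2189·1357·2183·361·19 ≡ 62 (mod 2243)
976·62 = 60512 ≡ 2194 (mod 2243)
1493 ≠ 2194, so verification fails.

no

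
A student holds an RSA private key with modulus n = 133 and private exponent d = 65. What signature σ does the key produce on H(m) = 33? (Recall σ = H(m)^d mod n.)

(H(m))^2 ≡ 33^2 = 1089 ≡ 25
(H(m))^4 ≡ 25^2 = 625 ≡ 93
(H(m))^8 ≡ 93^2 = 8649 ≡ 4
(H(m))^16 ≡ 4^2 = 16
(H(m))^32 ≡ 16^2 = 256 ≡ 123
(H(m))^64 ≡ 123^2 = 15129 ≡ 100
65 = 64 + 1, so (H(m))^65 ≡ 100·33 ≡ 108 (mod 133)

108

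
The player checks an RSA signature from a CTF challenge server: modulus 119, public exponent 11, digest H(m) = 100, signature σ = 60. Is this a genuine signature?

genuine

Squares mod 119: σ^1≡60, σ^2≡30, σ^4≡67, σ^8≡86
11 = 8 + 2 + 1, so σ^11 ≡ 86·30·60 ≡ 100 (mod 119)
Since 100 equals the digest 100, verification succeeds.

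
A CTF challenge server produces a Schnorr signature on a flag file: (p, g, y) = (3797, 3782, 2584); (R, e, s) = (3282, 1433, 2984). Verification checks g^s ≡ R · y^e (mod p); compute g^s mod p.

3782^2 = 14303524 ≡ 225
3782^4 ≡ 225^2 = 50625 ≡ 1264
3782^8 ≡ 1264^2 = 1597696 ≡ 2956
3782^16 ≡ 2956^2 = 8737936 ≡ 1039
3782^32 ≡ 1039^2 = 1079521 ≡ 1173
3782^64 ≡ 1173^2 = 1375929 ≡ 1415
3782^128 ≡ 1415^2 = 2002225 ≡ 1206
3782^256 ≡ 1206^2 = 1454436 ≡ 185
3782^512 ≡ 185^2 = 34225 ≡ 52
3782^1024 ≡ 52^2 = 2704
3782^2048 ≡ 2704^2 = 7311616 ≡ 2391
2984 = 2048 + 512 + 256 + 128 + 32 + 8, so 3782^2984 ≡ 2391·52·185·1206·1173·2956 ≡ 889 (mod 3797)

889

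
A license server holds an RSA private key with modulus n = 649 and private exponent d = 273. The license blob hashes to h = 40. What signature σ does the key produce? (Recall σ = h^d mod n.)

Squares mod 649: h^1≡40, h^2≡302, h^4≡344, h^8≡218, h^16≡147, h^32≡192, h^64≡520, h^128≡416, h^256≡422
273 = 256 + 16 + 1, so h^273 ≡ 422·147·40 ≡ 233 (mod 649)

233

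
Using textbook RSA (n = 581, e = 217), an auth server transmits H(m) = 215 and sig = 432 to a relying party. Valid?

yes

sig^2 ≡ 432^2 = 186624 ≡ 123
sig^4 ≡ 123^2 = 15129 ≡ 23
sig^8 ≡ 23^2 = 529
sig^16 ≡ 529^2 = 279841 ≡ 380
sig^32 ≡ 380^2 = 144400 ≡ 312
sig^64 ≡ 312^2 = 97344 ≡ 317
sig^128 ≡ 317^2 = 100489 ≡ 557
217 = 128 + 64 + 16 + 8 + 1, so sig^217 ≡ 557·317·380·529·432 ≡ 215 (mod 581)
Since 215 equals the digest 215, verification succeeds.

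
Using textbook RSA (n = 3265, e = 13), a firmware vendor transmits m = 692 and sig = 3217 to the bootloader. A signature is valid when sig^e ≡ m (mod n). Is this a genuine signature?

genuine

sig^2 ≡ 3217^2 = 10349089 ≡ 2304
sig^4 ≡ 2304^2 = 5308416 ≡ 2791
sig^8 ≡ 2791^2 = 7789681 ≡ 2656
13 = 8 + 4 + 1, so sig^13 ≡ 2656·2791·3217 ≡ 692 (mod 3265)
692 = m, so the signature checks out.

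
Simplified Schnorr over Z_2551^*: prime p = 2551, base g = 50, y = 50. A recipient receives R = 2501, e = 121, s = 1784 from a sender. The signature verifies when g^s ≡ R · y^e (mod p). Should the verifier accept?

reject

g^s mod p:
Squares mod 2551: 50^1≡50, 50^2≡2500, 50^4≡50, 50^8≡2500, 50^16≡50, 50^32≡2500, 50^64≡50, 50^128≡2500, 50^256≡50, 50^512≡2500, 50^1024≡50
1784 = 1024 + 512 + 128 + 64 + 32 + 16 + 8, so 50^1784 ≡ 50·2500·2500·50·2500·50·2500 ≡ 2500 (mod 2551)
R · y^e mod p:
Squares mod 2551: 50^1≡50, 50^2≡2500, 50^4≡50, 50^8≡2500, 50^16≡50, 50^32≡2500, 50^64≡50
121 = 64 + 32 + 16 + 8 + 1, so 50^121 ≡ 50·2500·50·2500·50 ≡ 50 (mod 2551)
2501·50 = 125050 ≡ 51 (mod 2551)
2500 ≠ 51; the check fails.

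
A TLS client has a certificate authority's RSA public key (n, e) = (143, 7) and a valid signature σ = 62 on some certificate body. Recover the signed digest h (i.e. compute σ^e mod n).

127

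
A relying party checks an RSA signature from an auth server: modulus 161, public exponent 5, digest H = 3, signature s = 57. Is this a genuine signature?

forged

s^5 mod 161 = 120
120 ≠ 3, so verification fails.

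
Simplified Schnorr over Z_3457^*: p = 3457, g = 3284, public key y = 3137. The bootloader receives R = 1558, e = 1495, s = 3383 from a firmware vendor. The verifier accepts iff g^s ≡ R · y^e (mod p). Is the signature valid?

invalid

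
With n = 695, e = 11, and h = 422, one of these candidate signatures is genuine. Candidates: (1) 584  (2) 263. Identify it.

2

Candidate 1: 584^11 mod 695 = 99
Candidate 2: 263^11 mod 695 = 422
  → matches h = 422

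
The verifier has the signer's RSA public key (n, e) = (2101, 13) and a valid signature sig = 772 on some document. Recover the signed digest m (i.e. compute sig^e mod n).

1053

sig^13 mod 2101 = 1053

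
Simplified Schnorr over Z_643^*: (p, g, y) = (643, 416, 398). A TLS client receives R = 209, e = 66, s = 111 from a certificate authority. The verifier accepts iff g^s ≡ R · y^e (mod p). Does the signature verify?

g^s mod p:
416^2 = 173056 ≡ 89
416^4 ≡ 89^2 = 7921 ≡ 205
416^8 ≡ 205^2 = 42025 ≡ 230
416^16 ≡ 230^2 = 52900 ≡ 174
416^32 ≡ 174^2 = 30276 ≡ 55
416^64 ≡ 55^2 = 3025 ≡ 453
111 = 64 + 32 + 8 + 4 + 2 + 1, so 416^111 ≡ 453·55·230·205·89·416 ≡ 161 (mod 643)
R · y^e mod p:
398^2 = 158404 ≡ 226
398^4 ≡ 226^2 = 51076 ≡ 279
398^8 ≡ 279^2 = 77841 ≡ 38
398^16 ≡ 38^2 = 1444 ≡ 158
398^32 ≡ 158^2 = 24964 ≡ 530
398^64 ≡ 530^2 = 280900 ≡ 552
66 = 64 + 2, so 398^66 ≡ 552·226 ≡ 10 (mod 643)
209·10 = 2090 ≡ 161 (mod 643)
161 ≡ 161 (mod 643); signature holds.

verifies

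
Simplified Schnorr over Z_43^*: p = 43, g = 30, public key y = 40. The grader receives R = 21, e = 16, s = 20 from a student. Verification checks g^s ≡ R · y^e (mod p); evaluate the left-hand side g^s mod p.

10

Squares mod 43: 30^1≡30, 30^2≡40, 30^4≡9, 30^8≡38, 30^16≡25
20 = 16 + 4, so 30^20 ≡ 25·9 ≡ 10 (mod 43)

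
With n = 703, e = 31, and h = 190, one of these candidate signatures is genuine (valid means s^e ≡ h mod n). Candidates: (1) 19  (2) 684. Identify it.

2

Candidate 1: 19^2 = 361; 19^4 ≡ 361^2 = 130321 ≡ 266; 19^8 ≡ 266^2 = 70756 ≡ 456; 19^16 ≡ 456^2 = 207936 ≡ 551; 31 = 16 + 8 + 4 + 2 + 1, so 19^31 ≡ 551·456·266·361·19 ≡ 513 (mod 703)
Candidate 2: 684^2 = 467856 ≡ 361; 684^4 ≡ 361^2 = 130321 ≡ 266; 684^8 ≡ 266^2 = 70756 ≡ 456; 684^16 ≡ 456^2 = 207936 ≡ 551; 31 = 16 + 8 + 4 + 2 + 1, so 684^31 ≡ 551·456·266·361·684 ≡ 190 (mod 703)
  → matches h = 190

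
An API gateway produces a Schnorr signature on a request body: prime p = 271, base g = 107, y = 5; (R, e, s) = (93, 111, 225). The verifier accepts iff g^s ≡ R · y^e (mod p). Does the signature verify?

g^s mod p:
107^225 mod 271 = 243
R · y^e mod p:
5^111 mod 271 = 125
93·125 = 11625 ≡ 243 (mod 271)
243 ≡ 243 (mod 271); signature holds.

verifies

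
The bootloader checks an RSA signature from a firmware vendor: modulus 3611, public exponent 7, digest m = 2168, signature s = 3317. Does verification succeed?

s^2 ≡ 3317^2 = 11002489 ≡ 3383
s^4 ≡ 3383^2 = 11444689 ≡ 1430
7 = 4 + 2 + 1, so s^7 ≡ 1430·3383·3317 ≡ 1765 (mod 3611)
The recovered value 1765 does not match the digest 2168.

fails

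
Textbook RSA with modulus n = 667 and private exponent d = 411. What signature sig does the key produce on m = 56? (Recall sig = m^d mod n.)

235

m^2 ≡ 56^2 = 3136 ≡ 468
m^4 ≡ 468^2 = 219024 ≡ 248
m^8 ≡ 248^2 = 61504 ≡ 140
m^16 ≡ 140^2 = 19600 ≡ 257
m^32 ≡ 257^2 = 66049 ≡ 16
m^64 ≡ 16^2 = 256
m^128 ≡ 256^2 = 65536 ≡ 170
m^256 ≡ 170^2 = 28900 ≡ 219
411 = 256 + 128 + 16 + 8 + 2 + 1, so m^411 ≡ 219·170·257·140·468·56 ≡ 235 (mod 667)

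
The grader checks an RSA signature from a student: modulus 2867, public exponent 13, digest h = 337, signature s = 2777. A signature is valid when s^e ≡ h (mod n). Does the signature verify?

verifies

s^2 ≡ 2777^2 = 7711729 ≡ 2366
s^4 ≡ 2366^2 = 5597956 ≡ 1572
s^8 ≡ 1572^2 = 2471184 ≡ 2697
13 = 8 + 4 + 1, so s^13 ≡ 2697·1572·2777 ≡ 337 (mod 2867)
s^13 mod 2867 = 337 matches h.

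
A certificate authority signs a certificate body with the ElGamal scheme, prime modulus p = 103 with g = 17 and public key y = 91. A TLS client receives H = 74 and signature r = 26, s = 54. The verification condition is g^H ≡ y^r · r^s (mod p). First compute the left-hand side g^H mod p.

17^74 mod 103 = 19

19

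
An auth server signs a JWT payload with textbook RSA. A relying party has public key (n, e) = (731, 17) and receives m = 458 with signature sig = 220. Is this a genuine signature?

Squares mod 731: sig^1≡220, sig^2≡154, sig^4≡324, sig^8≡443, sig^16≡341
17 = 16 + 1, so sig^17 ≡ 341·220 ≡ 458 (mod 731)
Since 458 equals the digest 458, verification succeeds.

genuine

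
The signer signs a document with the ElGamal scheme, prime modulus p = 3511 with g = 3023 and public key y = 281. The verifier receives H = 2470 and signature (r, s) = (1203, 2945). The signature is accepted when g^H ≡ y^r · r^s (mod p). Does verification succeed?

fails

Left side g^H mod p:
3023^2 = 9138529 ≡ 2907
3023^4 ≡ 2907^2 = 8450649 ≡ 3183
3023^8 ≡ 3183^2 = 10131489 ≡ 2254
3023^16 ≡ 2254^2 = 5080516 ≡ 99
3023^32 ≡ 99^2 = 9801 ≡ 2779
3023^64 ≡ 2779^2 = 7722841 ≡ 2152
3023^128 ≡ 2152^2 = 4631104 ≡ 95
3023^256 ≡ 95^2 = 9025 ≡ 2003
3023^512 ≡ 2003^2 = 4012009 ≡ 2447
3023^1024 ≡ 2447^2 = 5987809 ≡ 1554
3023^2048 ≡ 1554^2 = 2414916 ≡ 2859
2470 = 2048 + 256 + 128 + 32 + 4 + 2, so 3023^2470 ≡ 2859·2003·95·2779·3183·2907 ≡ 2636 (mod 3511)
Right side y^r · r^s mod p:
281^2 = 78961 ≡ 1719
281^4 ≡ 1719^2 = 2954961 ≡ 2210
281^8 ≡ 2210^2 = 4884100 ≡ 299
281^16 ≡ 299^2 = 89401 ≡ 1626
281^32 ≡ 1626^2 = 2643876 ≡ 93
281^64 ≡ 93^2 = 8649 ≡ 1627
281^128 ≡ 1627^2 = 2647129 ≡ 3346
281^256 ≡ 3346^2 = 11195716 ≡ 2648
281^512 ≡ 2648^2 = 7011904 ≡ 437
281^1024 ≡ 437^2 = 190969 ≡ 1375
1203 = 1024 + 128 + 32 + 16 + 2 + 1, so 281^1203 ≡ 1375·3346·93·1626·1719·281 ≡ 1556 (mod 3511)
1203^2 = 1447209 ≡ 677
1203^4 ≡ 677^2 = 458329 ≡ 1899
1203^8 ≡ 1899^2 = 3606201 ≡ 404
1203^16 ≡ 404^2 = 163216 ≡ 1710
1203^32 ≡ 1710^2 = 2924100 ≡ 2948
1203^64 ≡ 2948^2 = 8690704 ≡ 979
1203^128 ≡ 979^2 = 958441 ≡ 3449
1203^256 ≡ 3449^2 = 11895601 ≡ 333
1203^512 ≡ 333^2 = 110889 ≡ 2048
1203^1024 ≡ 2048^2 = 4194304 ≡ 2170
1203^2048 ≡ 2170^2 = 4708900 ≡ 649
2945 = 2048 + 512 + 256 + 128 + 1, so 1203^2945 ≡ 649·2048·333·3449·1203 ≡ 3479 (mod 3511)
1556·3479 = 5413324 ≡ 2873 (mod 3511)
2636 ≠ 2873, so verification fails.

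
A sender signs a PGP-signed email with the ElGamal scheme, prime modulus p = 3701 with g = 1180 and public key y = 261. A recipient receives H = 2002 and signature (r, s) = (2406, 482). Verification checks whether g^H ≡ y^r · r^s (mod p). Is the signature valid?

Left side g^H mod p:
1180^2 = 1392400 ≡ 824
1180^4 ≡ 824^2 = 678976 ≡ 1693
1180^8 ≡ 1693^2 = 2866249 ≡ 1675
1180^16 ≡ 1675^2 = 2805625 ≡ 267
1180^32 ≡ 267^2 = 71289 ≡ 970
1180^64 ≡ 970^2 = 940900 ≡ 846
1180^128 ≡ 846^2 = 715716 ≡ 1423
1180^256 ≡ 1423^2 = 2024929 ≡ 482
1180^512 ≡ 482^2 = 232324 ≡ 2862
1180^1024 ≡ 2862^2 = 8191044 ≡ 731
2002 = 1024 + 512 + 256 + 128 + 64 + 16 + 2, so 1180^2002 ≡ 731·2862·482·1423·846·267·824 ≡ 579 (mod 3701)
Right side y^r · r^s mod p:
261^2 = 68121 ≡ 1503
261^4 ≡ 1503^2 = 2259009 ≡ 1399
261^8 ≡ 1399^2 = 1957201 ≡ 3073
261^16 ≡ 3073^2 = 9443329 ≡ 2078
261^32 ≡ 2078^2 = 4318084 ≡ 2718
261^64 ≡ 2718^2 = 7387524 ≡ 328
261^128 ≡ 328^2 = 107584 ≡ 255
261^256 ≡ 255^2 = 65025 ≡ 2108
261^512 ≡ 2108^2 = 4443664 ≡ 2464
261^1024 ≡ 2464^2 = 6071296 ≡ 1656
261^2048 ≡ 1656^2 = 2742336 ≡ 3596
2406 = 2048 + 256 + 64 + 32 + 4 + 2, so 261^2406 ≡ 3596·2108·328·2718·1399·1503 ≡ 513 (mod 3701)
2406^2 = 5788836 ≡ 472
2406^4 ≡ 472^2 = 222784 ≡ 724
2406^8 ≡ 724^2 = 524176 ≡ 2335
2406^16 ≡ 2335^2 = 5452225 ≡ 652
2406^32 ≡ 652^2 = 425104 ≡ 3190
2406^64 ≡ 3190^2 = 10176100 ≡ 2051
2406^128 ≡ 2051^2 = 4206601 ≡ 2265
2406^256 ≡ 2265^2 = 5130225 ≡ 639
482 = 256 + 128 + 64 + 32 + 2, so 2406^482 ≡ 639·2265·2051·3190·472 ≡ 3495 (mod 3701)
513·3495 = 1792935 ≡ 1651 (mod 3701)
579 ≠ 1651, so verification fails.

invalid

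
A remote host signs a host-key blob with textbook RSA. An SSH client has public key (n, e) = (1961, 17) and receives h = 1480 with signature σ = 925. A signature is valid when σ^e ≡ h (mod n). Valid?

yes

Squares mod 1961: σ^1≡925, σ^2≡629, σ^4≡1480, σ^8≡1924, σ^16≡1369
17 = 16 + 1, so σ^17 ≡ 1369·925 ≡ 1480 (mod 1961)
σ^17 mod 1961 = 1480 matches h.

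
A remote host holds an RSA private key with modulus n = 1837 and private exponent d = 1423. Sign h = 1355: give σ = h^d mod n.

195

h^2 ≡ 1355^2 = 1836025 ≡ 862
h^4 ≡ 862^2 = 743044 ≡ 896
h^8 ≡ 896^2 = 802816 ≡ 47
h^16 ≡ 47^2 = 2209 ≡ 372
h^32 ≡ 372^2 = 138384 ≡ 609
h^64 ≡ 609^2 = 370881 ≡ 1644
h^128 ≡ 1644^2 = 2702736 ≡ 509
h^256 ≡ 509^2 = 259081 ≡ 64
h^512 ≡ 64^2 = 4096 ≡ 422
h^1024 ≡ 422^2 = 178084 ≡ 1732
1423 = 1024 + 256 + 128 + 8 + 4 + 2 + 1, so h^1423 ≡ 1732·64·509·47·896·862·1355 ≡ 195 (mod 1837)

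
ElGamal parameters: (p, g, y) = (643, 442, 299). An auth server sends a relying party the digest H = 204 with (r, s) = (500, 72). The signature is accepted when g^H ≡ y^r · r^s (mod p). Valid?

yes

Left side g^H mod p:
442^2 = 195364 ≡ 535
442^4 ≡ 535^2 = 286225 ≡ 90
442^8 ≡ 90^2 = 8100 ≡ 384
442^16 ≡ 384^2 = 147456 ≡ 209
442^32 ≡ 209^2 = 43681 ≡ 600
442^64 ≡ 600^2 = 360000 ≡ 563
442^128 ≡ 563^2 = 316969 ≡ 613
204 = 128 + 64 + 8 + 4, so 442^204 ≡ 613·563·384·90 ≡ 215 (mod 643)
Right side y^r · r^s mod p:
299^2 = 89401 ≡ 24
299^4 ≡ 24^2 = 576
299^8 ≡ 576^2 = 331776 ≡ 631
299^16 ≡ 631^2 = 398161 ≡ 144
299^32 ≡ 144^2 = 20736 ≡ 160
299^64 ≡ 160^2 = 25600 ≡ 523
299^128 ≡ 523^2 = 273529 ≡ 254
299^256 ≡ 254^2 = 64516 ≡ 216
500 = 256 + 128 + 64 + 32 + 16 + 4, so 299^500 ≡ 216·254·523·160·144·576 ≡ 154 (mod 643)
500^2 = 250000 ≡ 516
500^4 ≡ 516^2 = 266256 ≡ 54
500^8 ≡ 54^2 = 2916 ≡ 344
500^16 ≡ 344^2 = 118336 ≡ 24
500^32 ≡ 24^2 = 576
500^64 ≡ 576^2 = 331776 ≡ 631
72 = 64 + 8, so 500^72 ≡ 631·344 ≡ 373 (mod 643)
154·373 = 57442 ≡ 215 (mod 643)
215 ≡ 215 (mod 643), so the signature is genuine.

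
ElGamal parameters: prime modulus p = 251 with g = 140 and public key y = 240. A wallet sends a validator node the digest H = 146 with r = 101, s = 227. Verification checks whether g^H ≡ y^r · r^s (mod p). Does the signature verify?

Left side g^H mod p:
140^2 = 19600 ≡ 22
140^4 ≡ 22^2 = 484 ≡ 233
140^8 ≡ 233^2 = 54289 ≡ 73
140^16 ≡ 73^2 = 5329 ≡ 58
140^32 ≡ 58^2 = 3364 ≡ 101
140^64 ≡ 101^2 = 10201 ≡ 161
140^128 ≡ 161^2 = 25921 ≡ 68
146 = 128 + 16 + 2, so 140^146 ≡ 68·58·22 ≡ 173 (mod 251)
Right side y^r · r^s mod p:
240^2 = 57600 ≡ 121
240^4 ≡ 121^2 = 14641 ≡ 83
240^8 ≡ 83^2 = 6889 ≡ 112
240^16 ≡ 112^2 = 12544 ≡ 245
240^32 ≡ 245^2 = 60025 ≡ 36
240^64 ≡ 36^2 = 1296 ≡ 41
101 = 64 + 32 + 4 + 1, so 240^101 ≡ 41·36·83·240 ≡ 31 (mod 251)
101^2 = 10201 ≡ 161
101^4 ≡ 161^2 = 25921 ≡ 68
101^8 ≡ 68^2 = 4624 ≡ 106
101^16 ≡ 106^2 = 11236 ≡ 192
101^32 ≡ 192^2 = 36864 ≡ 218
101^64 ≡ 218^2 = 47524 ≡ 85
101^128 ≡ 85^2 = 7225 ≡ 197
227 = 128 + 64 + 32 + 2 + 1, so 101^227 ≡ 197·85·218·161·101 ≡ 208 (mod 251)
31·208 = 6448 ≡ 173 (mod 251)
173 ≡ 173 (mod 251), so the signature is genuine.

verifies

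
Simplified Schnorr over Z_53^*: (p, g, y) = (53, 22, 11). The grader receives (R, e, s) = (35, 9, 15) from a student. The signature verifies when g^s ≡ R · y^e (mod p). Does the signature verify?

g^s mod p:
Squares mod 53: 22^1≡22, 22^2≡7, 22^4≡49, 22^8≡16
15 = 8 + 4 + 2 + 1, so 22^15 ≡ 16·49·7·22 ≡ 2 (mod 53)
R · y^e mod p:
Squares mod 53: 11^1≡11, 11^2≡15, 11^4≡13, 11^8≡10
9 = 8 + 1, so 11^9 ≡ 10·11 ≡ 4 (mod 53)
35·4 = 140 ≡ 34 (mod 53)
2 ≠ 34; the check fails.

does not verify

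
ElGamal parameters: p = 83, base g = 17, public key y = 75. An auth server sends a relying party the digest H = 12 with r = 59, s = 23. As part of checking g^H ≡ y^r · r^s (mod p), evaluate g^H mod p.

49

17^2 = 289 ≡ 40
17^4 ≡ 40^2 = 1600 ≡ 23
17^8 ≡ 23^2 = 529 ≡ 31
12 = 8 + 4, so 17^12 ≡ 31·23 ≡ 49 (mod 83)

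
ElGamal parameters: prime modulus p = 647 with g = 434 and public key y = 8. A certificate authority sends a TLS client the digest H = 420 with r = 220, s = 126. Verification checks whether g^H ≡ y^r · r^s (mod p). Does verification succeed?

passes

Left side g^H mod p:
434^2 = 188356 ≡ 79
434^4 ≡ 79^2 = 6241 ≡ 418
434^8 ≡ 418^2 = 174724 ≡ 34
434^16 ≡ 34^2 = 1156 ≡ 509
434^32 ≡ 509^2 = 259081 ≡ 281
434^64 ≡ 281^2 = 78961 ≡ 27
434^128 ≡ 27^2 = 729 ≡ 82
434^256 ≡ 82^2 = 6724 ≡ 254
420 = 256 + 128 + 32 + 4, so 434^420 ≡ 254·82·281·418 ≡ 175 (mod 647)
Right side y^r · r^s mod p:
8^2 = 64
8^4 ≡ 64^2 = 4096 ≡ 214
8^8 ≡ 214^2 = 45796 ≡ 506
8^16 ≡ 506^2 = 256036 ≡ 471
8^32 ≡ 471^2 = 221841 ≡ 567
8^64 ≡ 567^2 = 321489 ≡ 577
8^128 ≡ 577^2 = 332929 ≡ 371
220 = 128 + 64 + 16 + 8 + 4, so 8^220 ≡ 371·577·471·506·214 ≡ 209 (mod 647)
220^2 = 48400 ≡ 522
220^4 ≡ 522^2 = 272484 ≡ 97
220^8 ≡ 97^2 = 9409 ≡ 351
220^16 ≡ 351^2 = 123201 ≡ 271
220^32 ≡ 271^2 = 73441 ≡ 330
220^64 ≡ 330^2 = 108900 ≡ 204
126 = 64 + 32 + 16 + 8 + 4 + 2, so 220^126 ≡ 204·330·271·351·97·522 ≡ 459 (mod 647)
209·459 = 95931 ≡ 175 (mod 647)
175 ≡ 175 (mod 647), so the signature is genuine.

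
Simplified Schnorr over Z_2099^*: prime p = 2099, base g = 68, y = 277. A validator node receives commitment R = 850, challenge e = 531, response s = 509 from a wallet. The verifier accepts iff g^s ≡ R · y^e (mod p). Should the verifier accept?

reject

g^s mod p:
Squares mod 2099: 68^1≡68, 68^2≡426, 68^4≡962, 68^8≡1884, 68^16≡47, 68^32≡110, 68^64≡1605, 68^128≡552, 68^256≡349
509 = 256 + 128 + 64 + 32 + 16 + 8 + 4 + 1, so 68^509 ≡ 349·552·1605·110·47·1884·962·68 ≡ 266 (mod 2099)
R · y^e mod p:
Squares mod 2099: 277^1≡277, 277^2≡1165, 277^4≡1271, 277^8≡1310, 277^16≡1217, 277^32≡1294, 277^64≡1533, 277^128≡1308, 277^256≡179, 277^512≡556
531 = 512 + 16 + 2 + 1, so 277^531 ≡ 556·1217·1165·277 ≡ 1066 (mod 2099)
850·1066 = 906100 ≡ 1431 (mod 2099)
266 ≠ 1431; the check fails.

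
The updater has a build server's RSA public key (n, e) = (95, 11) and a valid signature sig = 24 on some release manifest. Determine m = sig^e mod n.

44

sig^11 mod 95 = 44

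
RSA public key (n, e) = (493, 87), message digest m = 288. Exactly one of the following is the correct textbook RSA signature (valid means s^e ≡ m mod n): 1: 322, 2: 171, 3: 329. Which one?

Candidate 1: Squares mod 493: 322^1≡322, 322^2≡154, 322^4≡52, 322^8≡239, 322^16≡426, 322^32≡52, 322^64≡239; 87 = 64 + 16 + 4 + 2 + 1, so 322^87 ≡ 239·426·52·154·322 ≡ 288 (mod 493)
  → matches m = 288
Candidate 2: Squares mod 493: 171^1≡171, 171^2≡154, 171^4≡52, 171^8≡239, 171^16≡426, 171^32≡52, 171^64≡239; 87 = 64 + 16 + 4 + 2 + 1, so 171^87 ≡ 239·426·52·154·171 ≡ 205 (mod 493)
Candidate 3: Squares mod 493: 329^1≡329, 329^2≡274, 329^4≡140, 329^8≡373, 329^16≡103, 329^32≡256, 329^64≡460; 87 = 64 + 16 + 4 + 2 + 1, so 329^87 ≡ 460·103·140·274·329 ≡ 14 (mod 493)

1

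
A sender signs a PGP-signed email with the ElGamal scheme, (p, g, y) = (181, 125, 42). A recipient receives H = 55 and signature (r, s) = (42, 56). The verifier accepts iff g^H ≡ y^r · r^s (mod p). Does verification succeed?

Left side g^H mod p:
125^2 = 15625 ≡ 59
125^4 ≡ 59^2 = 3481 ≡ 42
125^8 ≡ 42^2 = 1764 ≡ 135
125^16 ≡ 135^2 = 18225 ≡ 125
125^32 ≡ 125^2 = 15625 ≡ 59
55 = 32 + 16 + 4 + 2 + 1, so 125^55 ≡ 59·125·42·59·125 ≡ 1 (mod 181)
Right side y^r · r^s mod p:
42^2 = 1764 ≡ 135
42^4 ≡ 135^2 = 18225 ≡ 125
42^8 ≡ 125^2 = 15625 ≡ 59
42^16 ≡ 59^2 = 3481 ≡ 42
42^32 ≡ 42^2 = 1764 ≡ 135
42 = 32 + 8 + 2, so 42^42 ≡ 135·59·135 ≡ 135 (mod 181)
42^2 = 1764 ≡ 135
42^4 ≡ 135^2 = 18225 ≡ 125
42^8 ≡ 125^2 = 15625 ≡ 59
42^16 ≡ 59^2 = 3481 ≡ 42
42^32 ≡ 42^2 = 1764 ≡ 135
56 = 32 + 16 + 8, so 42^56 ≡ 135·42·59 ≡ 42 (mod 181)
135·42 = 5670 ≡ 59 (mod 181)
1 ≠ 59, so verification fails.

fails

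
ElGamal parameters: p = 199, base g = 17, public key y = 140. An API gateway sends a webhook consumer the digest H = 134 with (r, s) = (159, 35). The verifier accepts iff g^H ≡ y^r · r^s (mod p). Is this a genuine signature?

forged

Left side g^H mod p:
17^134 mod 199 = 90
Right side y^r · r^s mod p:
140^159 mod 199 = 125
159^35 mod 199 = 191
125·191 = 23875 ≡ 194 (mod 199)
90 ≠ 194, so verification fails.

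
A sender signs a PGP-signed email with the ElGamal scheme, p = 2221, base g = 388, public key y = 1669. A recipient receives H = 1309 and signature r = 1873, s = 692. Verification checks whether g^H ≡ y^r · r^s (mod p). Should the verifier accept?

Left side g^H mod p:
Squares mod 2221: 388^1≡388, 388^2≡1737, 388^4≡1051, 388^8≡764, 388^16≡1794, 388^32≡207, 388^64≡650, 388^128≡510, 388^256≡243, 388^512≡1303, 388^1024≡965
1309 = 1024 + 256 + 16 + 8 + 4 + 1, so 388^1309 ≡ 965·243·1794·764·1051·388 ≡ 799 (mod 2221)
Right side y^r · r^s mod p:
Squares mod 2221: 1669^1≡1669, 1669^2≡427, 1669^4≡207, 1669^8≡650, 1669^16≡510, 1669^32≡243, 1669^64≡1303, 1669^128≡965, 1669^256≡626, 1669^512≡980, 1669^1024≡928
1873 = 1024 + 512 + 256 + 64 + 16 + 1, so 1669^1873 ≡ 928·980·626·1303·510·1669 ≡ 166 (mod 2221)
Squares mod 2221: 1873^1≡1873, 1873^2≡1170, 1873^4≡764, 1873^8≡1794, 1873^16≡207, 1873^32≡650, 1873^64≡510, 1873^128≡243, 1873^256≡1303, 1873^512≡965
692 = 512 + 128 + 32 + 16 + 4, so 1873^692 ≡ 965·243·650·207·764 ≡ 928 (mod 2221)
166·928 = 154048 ≡ 799 (mod 2221)
799 ≡ 799 (mod 2221), so the signature is genuine.

accept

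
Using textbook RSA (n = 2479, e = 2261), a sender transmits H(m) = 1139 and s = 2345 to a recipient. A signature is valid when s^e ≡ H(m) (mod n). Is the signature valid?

valid

s^2261 mod 2479 = 1139
Since 1139 equals the digest 1139, verification succeeds.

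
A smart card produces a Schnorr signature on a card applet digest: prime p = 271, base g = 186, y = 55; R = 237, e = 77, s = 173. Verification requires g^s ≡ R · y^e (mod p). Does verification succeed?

g^s mod p:
186^2 = 34596 ≡ 179
186^4 ≡ 179^2 = 32041 ≡ 63
186^8 ≡ 63^2 = 3969 ≡ 175
186^16 ≡ 175^2 = 30625 ≡ 2
186^32 ≡ 2^2 = 4
186^64 ≡ 4^2 = 16
186^128 ≡ 16^2 = 256
173 = 128 + 32 + 8 + 4 + 1, so 186^173 ≡ 256·4·175·63·186 ≡ 149 (mod 271)
R · y^e mod p:
55^2 = 3025 ≡ 44
55^4 ≡ 44^2 = 1936 ≡ 39
55^8 ≡ 39^2 = 1521 ≡ 166
55^16 ≡ 166^2 = 27556 ≡ 185
55^32 ≡ 185^2 = 34225 ≡ 79
55^64 ≡ 79^2 = 6241 ≡ 8
77 = 64 + 8 + 4 + 1, so 55^77 ≡ 8·166·39·55 ≡ 79 (mod 271)
237·79 = 18723 ≡ 24 (mod 271)
149 ≠ 24; the check fails.

fails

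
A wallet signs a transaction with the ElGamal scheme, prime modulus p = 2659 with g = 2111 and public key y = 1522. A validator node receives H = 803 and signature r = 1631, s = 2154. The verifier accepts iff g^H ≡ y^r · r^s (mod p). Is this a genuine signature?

genuine

Left side g^H mod p:
2111^2 = 4456321 ≡ 2496
2111^4 ≡ 2496^2 = 6230016 ≡ 2638
2111^8 ≡ 2638^2 = 6959044 ≡ 441
2111^16 ≡ 441^2 = 194481 ≡ 374
2111^32 ≡ 374^2 = 139876 ≡ 1608
2111^64 ≡ 1608^2 = 2585664 ≡ 1116
2111^128 ≡ 1116^2 = 1245456 ≡ 1044
2111^256 ≡ 1044^2 = 1089936 ≡ 2405
2111^512 ≡ 2405^2 = 5784025 ≡ 700
803 = 512 + 256 + 32 + 2 + 1, so 2111^803 ≡ 700·2405·1608·2496·2111 ≡ 1334 (mod 2659)
Right side y^r · r^s mod p:
1522^2 = 2316484 ≡ 495
1522^4 ≡ 495^2 = 245025 ≡ 397
1522^8 ≡ 397^2 = 157609 ≡ 728
1522^16 ≡ 728^2 = 529984 ≡ 843
1522^32 ≡ 843^2 = 710649 ≡ 696
1522^64 ≡ 696^2 = 484416 ≡ 478
1522^128 ≡ 478^2 = 228484 ≡ 2469
1522^256 ≡ 2469^2 = 6095961 ≡ 1533
1522^512 ≡ 1533^2 = 2350089 ≡ 2192
1522^1024 ≡ 2192^2 = 4804864 ≡ 51
1631 = 1024 + 512 + 64 + 16 + 8 + 4 + 2 + 1, so 1522^1631 ≡ 51·2192·478·843·728·397·495·1522 ≡ 2354 (mod 2659)
1631^2 = 2660161 ≡ 1161
1631^4 ≡ 1161^2 = 1347921 ≡ 2467
1631^8 ≡ 2467^2 = 6086089 ≡ 2297
1631^16 ≡ 2297^2 = 5276209 ≡ 753
1631^32 ≡ 753^2 = 567009 ≡ 642
1631^64 ≡ 642^2 = 412164 ≡ 19
1631^128 ≡ 19^2 = 361
1631^256 ≡ 361^2 = 130321 ≡ 30
1631^512 ≡ 30^2 = 900
1631^1024 ≡ 900^2 = 810000 ≡ 1664
1631^2048 ≡ 1664^2 = 2768896 ≡ 877
2154 = 2048 + 64 + 32 + 8 + 2, so 1631^2154 ≡ 877·19·642·2297·1161 ≡ 1530 (mod 2659)
2354·1530 = 3601620 ≡ 1334 (mod 2659)
1334 ≡ 1334 (mod 2659), so the signature is genuine.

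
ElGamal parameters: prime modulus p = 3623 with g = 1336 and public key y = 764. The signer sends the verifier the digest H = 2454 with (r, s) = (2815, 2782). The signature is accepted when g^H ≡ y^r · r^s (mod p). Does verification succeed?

fails

Left side g^H mod p:
1336^2 = 1784896 ≡ 2380
1336^4 ≡ 2380^2 = 5664400 ≡ 1651
1336^8 ≡ 1651^2 = 2725801 ≡ 1305
1336^16 ≡ 1305^2 = 1703025 ≡ 215
1336^32 ≡ 215^2 = 46225 ≡ 2749
1336^64 ≡ 2749^2 = 7557001 ≡ 3046
1336^128 ≡ 3046^2 = 9278116 ≡ 3236
1336^256 ≡ 3236^2 = 10471696 ≡ 1226
1336^512 ≡ 1226^2 = 1503076 ≡ 3154
1336^1024 ≡ 3154^2 = 9947716 ≡ 2581
1336^2048 ≡ 2581^2 = 6661561 ≡ 2487
2454 = 2048 + 256 + 128 + 16 + 4 + 2, so 1336^2454 ≡ 2487·1226·3236·215·1651·2380 ≡ 98 (mod 3623)
Right side y^r · r^s mod p:
764^2 = 583696 ≡ 393
764^4 ≡ 393^2 = 154449 ≡ 2283
764^8 ≡ 2283^2 = 5212089 ≡ 2215
764^16 ≡ 2215^2 = 4906225 ≡ 683
764^32 ≡ 683^2 = 466489 ≡ 2745
764^64 ≡ 2745^2 = 7535025 ≡ 2808
764^128 ≡ 2808^2 = 7884864 ≡ 1216
764^256 ≡ 1216^2 = 1478656 ≡ 472
764^512 ≡ 472^2 = 222784 ≡ 1781
764^1024 ≡ 1781^2 = 3171961 ≡ 1836
764^2048 ≡ 1836^2 = 3370896 ≡ 1506
2815 = 2048 + 512 + 128 + 64 + 32 + 16 + 8 + 4 + 2 + 1, so 764^2815 ≡ 1506·1781·1216·2808·2745·683·2215·2283·393·764 ≡ 2143 (mod 3623)
2815^2 = 7924225 ≡ 724
2815^4 ≡ 724^2 = 524176 ≡ 2464
2815^8 ≡ 2464^2 = 6071296 ≡ 2771
2815^16 ≡ 2771^2 = 7678441 ≡ 1304
2815^32 ≡ 1304^2 = 1700416 ≡ 1229
2815^64 ≡ 1229^2 = 1510441 ≡ 3273
2815^128 ≡ 3273^2 = 10712529 ≡ 2941
2815^256 ≡ 2941^2 = 8649481 ≡ 1380
2815^512 ≡ 1380^2 = 1904400 ≡ 2325
2815^1024 ≡ 2325^2 = 5405625 ≡ 109
2815^2048 ≡ 109^2 = 11881 ≡ 1012
2782 = 2048 + 512 + 128 + 64 + 16 + 8 + 4 + 2, so 2815^2782 ≡ 1012·2325·2941·3273·1304·2771·2464·724 ≡ 2277 (mod 3623)
2143·2277 = 4879611 ≡ 3053 (mod 3623)
98 ≠ 3053, so verification fails.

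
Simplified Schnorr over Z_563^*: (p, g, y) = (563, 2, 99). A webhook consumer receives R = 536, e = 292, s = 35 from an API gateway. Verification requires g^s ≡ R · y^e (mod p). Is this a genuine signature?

g^s mod p:
Squares mod 563: 2^1≡2, 2^2≡4, 2^4≡16, 2^8≡256, 2^16≡228, 2^32≡188
35 = 32 + 2 + 1, so 2^35 ≡ 188·4·2 ≡ 378 (mod 563)
R · y^e mod p:
Squares mod 563: 99^1≡99, 99^2≡230, 99^4≡541, 99^8≡484, 99^16≡48, 99^32≡52, 99^64≡452, 99^128≡498, 99^256≡284
292 = 256 + 32 + 4, so 99^292 ≡ 284·52·541 ≡ 518 (mod 563)
536·518 = 277648 ≡ 89 (mod 563)
378 ≠ 89; the check fails.

forged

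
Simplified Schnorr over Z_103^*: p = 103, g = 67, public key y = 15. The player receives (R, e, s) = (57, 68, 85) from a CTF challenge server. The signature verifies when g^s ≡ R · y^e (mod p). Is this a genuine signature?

genuine

g^s mod p:
67^2 = 4489 ≡ 60
67^4 ≡ 60^2 = 3600 ≡ 98
67^8 ≡ 98^2 = 9604 ≡ 25
67^16 ≡ 25^2 = 625 ≡ 7
67^32 ≡ 7^2 = 49
67^64 ≡ 49^2 = 2401 ≡ 32
85 = 64 + 16 + 4 + 1, so 67^85 ≡ 32·7·98·67 ≡ 47 (mod 103)
R · y^e mod p:
15^2 = 225 ≡ 19
15^4 ≡ 19^2 = 361 ≡ 52
15^8 ≡ 52^2 = 2704 ≡ 26
15^16 ≡ 26^2 = 676 ≡ 58
15^32 ≡ 58^2 = 3364 ≡ 68
15^64 ≡ 68^2 = 4624 ≡ 92
68 = 64 + 4, so 15^68 ≡ 92·52 ≡ 46 (mod 103)
57·46 = 2622 ≡ 47 (mod 103)
47 ≡ 47 (mod 103); signature holds.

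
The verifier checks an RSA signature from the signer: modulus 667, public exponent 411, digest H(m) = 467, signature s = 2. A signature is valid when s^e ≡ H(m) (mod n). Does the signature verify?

s^2 ≡ 2^2 = 4
s^4 ≡ 4^2 = 16
s^8 ≡ 16^2 = 256
s^16 ≡ 256^2 = 65536 ≡ 170
s^32 ≡ 170^2 = 28900 ≡ 219
s^64 ≡ 219^2 = 47961 ≡ 604
s^128 ≡ 604^2 = 364816 ≡ 634
s^256 ≡ 634^2 = 401956 ≡ 422
411 = 256 + 128 + 16 + 8 + 2 + 1, so s^411 ≡ 422·634·170·256·4·2 ≡ 200 (mod 667)
s^411 mod 667 = 200, but H(m) = 467.

does not verify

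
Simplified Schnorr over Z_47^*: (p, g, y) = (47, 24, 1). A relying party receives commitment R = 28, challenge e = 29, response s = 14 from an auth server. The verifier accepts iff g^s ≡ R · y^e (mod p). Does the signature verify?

g^s mod p:
Squares mod 47: 24^1≡24, 24^2≡12, 24^4≡3, 24^8≡9
14 = 8 + 4 + 2, so 24^14 ≡ 9·3·12 ≡ 42 (mod 47)
R · y^e mod p:
Squares mod 47: 1^1≡1, 1^2≡1, 1^4≡1, 1^8≡1, 1^16≡1
29 = 16 + 8 + 4 + 1, so 1^29 ≡ 1·1·1·1 ≡ 1 (mod 47)
28·1 = 28 ≡ 28 (mod 47)
42 ≠ 28; the check fails.

does not verify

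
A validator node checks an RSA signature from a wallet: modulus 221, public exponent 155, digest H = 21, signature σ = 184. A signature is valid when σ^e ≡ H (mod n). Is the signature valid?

invalid

σ^2 ≡ 184^2 = 33856 ≡ 43
σ^4 ≡ 43^2 = 1849 ≡ 81
σ^8 ≡ 81^2 = 6561 ≡ 152
σ^16 ≡ 152^2 = 23104 ≡ 120
σ^32 ≡ 120^2 = 14400 ≡ 35
σ^64 ≡ 35^2 = 1225 ≡ 120
σ^128 ≡ 120^2 = 14400 ≡ 35
155 = 128 + 16 + 8 + 2 + 1, so σ^155 ≡ 35·120·152·43·184 ≡ 163 (mod 221)
σ^155 mod 221 = 163, but H = 21.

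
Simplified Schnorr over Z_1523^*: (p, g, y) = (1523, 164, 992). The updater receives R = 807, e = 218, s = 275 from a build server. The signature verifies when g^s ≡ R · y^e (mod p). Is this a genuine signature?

genuine

g^s mod p:
164^2 = 26896 ≡ 1005
164^4 ≡ 1005^2 = 1010025 ≡ 276
164^8 ≡ 276^2 = 76176 ≡ 26
164^16 ≡ 26^2 = 676
164^32 ≡ 676^2 = 456976 ≡ 76
164^64 ≡ 76^2 = 5776 ≡ 1207
164^128 ≡ 1207^2 = 1456849 ≡ 861
164^256 ≡ 861^2 = 741321 ≡ 1143
275 = 256 + 16 + 2 + 1, so 164^275 ≡ 1143·676·1005·164 ≡ 1299 (mod 1523)
R · y^e mod p:
992^2 = 984064 ≡ 206
992^4 ≡ 206^2 = 42436 ≡ 1315
992^8 ≡ 1315^2 = 1729225 ≡ 620
992^16 ≡ 620^2 = 384400 ≡ 604
992^32 ≡ 604^2 = 364816 ≡ 819
992^64 ≡ 819^2 = 670761 ≡ 641
992^128 ≡ 641^2 = 410881 ≡ 1194
218 = 128 + 64 + 16 + 8 + 2, so 992^218 ≡ 1194·641·604·620·206 ≡ 698 (mod 1523)
807·698 = 563286 ≡ 1299 (mod 1523)
1299 ≡ 1299 (mod 1523); signature holds.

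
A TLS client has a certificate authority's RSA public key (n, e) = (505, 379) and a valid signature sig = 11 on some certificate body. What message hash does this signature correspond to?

sig^2 ≡ 11^2 = 121
sig^4 ≡ 121^2 = 14641 ≡ 501
sig^8 ≡ 501^2 = 251001 ≡ 16
sig^16 ≡ 16^2 = 256
sig^32 ≡ 256^2 = 65536 ≡ 391
sig^64 ≡ 391^2 = 152881 ≡ 371
sig^128 ≡ 371^2 = 137641 ≡ 281
sig^256 ≡ 281^2 = 78961 ≡ 181
379 = 256 + 64 + 32 + 16 + 8 + 2 + 1, so sig^379 ≡ 181·371·391·256·16·121·11 ≡ 141 (mod 505)

141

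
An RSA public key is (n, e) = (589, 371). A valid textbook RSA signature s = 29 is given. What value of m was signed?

432

s^2 ≡ 29^2 = 841 ≡ 252
s^4 ≡ 252^2 = 63504 ≡ 481
s^8 ≡ 481^2 = 231361 ≡ 473
s^16 ≡ 473^2 = 223729 ≡ 498
s^32 ≡ 498^2 = 248004 ≡ 35
s^64 ≡ 35^2 = 1225 ≡ 47
s^128 ≡ 47^2 = 2209 ≡ 442
s^256 ≡ 442^2 = 195364 ≡ 405
371 = 256 + 64 + 32 + 16 + 2 + 1, so s^371 ≡ 405·47·35·498·252·29 ≡ 432 (mod 589)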